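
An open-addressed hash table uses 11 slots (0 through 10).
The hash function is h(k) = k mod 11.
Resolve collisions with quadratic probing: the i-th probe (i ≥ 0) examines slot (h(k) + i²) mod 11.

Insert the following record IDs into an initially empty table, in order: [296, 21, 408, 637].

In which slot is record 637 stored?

3

Insert 296: h=10, slot 10 empty -> index 10.
Insert 21: h=10, slot 10 occupied -> index 0.
Insert 408: h=1, slot 1 empty -> index 1.
Insert 637: h=10, slots 10,0 occupied -> index 3.
Table: [21, 408, ∅, 637, ∅, ∅, ∅, ∅, ∅, ∅, 296]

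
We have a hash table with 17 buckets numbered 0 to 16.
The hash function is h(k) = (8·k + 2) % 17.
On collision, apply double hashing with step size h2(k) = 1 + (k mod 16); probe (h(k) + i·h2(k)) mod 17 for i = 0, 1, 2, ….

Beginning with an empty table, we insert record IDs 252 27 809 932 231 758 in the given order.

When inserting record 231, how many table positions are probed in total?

252 hashes to 12; slot 12 is free -> place at 12.
27 hashes to 14; slot 14 is free -> place at 14.
809 hashes to 14, h2=10; 14 taken -> place at 7.
932 hashes to 12, h2=5; 12 taken -> place at 0.
231 hashes to 14, h2=8; 14 taken -> place at 5.
758 hashes to 14, h2=7; 14 taken -> place at 4.
Table: [932, -, -, -, 758, 231, -, 809, -, -, -, -, 252, -, 27, -, -]

2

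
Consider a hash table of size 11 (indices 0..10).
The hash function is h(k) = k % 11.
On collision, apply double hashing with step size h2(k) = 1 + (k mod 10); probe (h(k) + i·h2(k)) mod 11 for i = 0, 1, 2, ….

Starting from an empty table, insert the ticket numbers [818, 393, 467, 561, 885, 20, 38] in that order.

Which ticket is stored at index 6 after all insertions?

885

Insert 818: h=4, slot 4 empty -> index 4.
Insert 393: h=8, slot 8 empty -> index 8.
Insert 467: h=5, slot 5 empty -> index 5.
Insert 561: h=0, slot 0 empty -> index 0.
Insert 885: h=5, h2=6, slots 5,0 occupied -> index 6.
Insert 20: h=9, slot 9 empty -> index 9.
Insert 38: h=5, h2=9, slot 5 occupied -> index 3.
Table: [561, -, -, 38, 818, 467, 885, -, 393, 20, -]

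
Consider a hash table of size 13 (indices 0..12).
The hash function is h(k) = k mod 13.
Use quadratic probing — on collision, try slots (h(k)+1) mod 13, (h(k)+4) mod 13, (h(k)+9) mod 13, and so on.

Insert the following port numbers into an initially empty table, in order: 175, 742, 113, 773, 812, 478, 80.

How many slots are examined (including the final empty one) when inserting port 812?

3

175 hashes to 6; slot 6 is free → place at 6.
742 hashes to 1; slot 1 is free → place at 1.
113 hashes to 9; slot 9 is free → place at 9.
773 hashes to 6; 6 taken → place at 7.
812 hashes to 6; 6,7 taken → place at 10.
478 hashes to 10; 10 taken → place at 11.
80 hashes to 2; slot 2 is free → place at 2.
Table: [-, 742, 80, -, -, -, 175, 773, -, 113, 812, 478, -]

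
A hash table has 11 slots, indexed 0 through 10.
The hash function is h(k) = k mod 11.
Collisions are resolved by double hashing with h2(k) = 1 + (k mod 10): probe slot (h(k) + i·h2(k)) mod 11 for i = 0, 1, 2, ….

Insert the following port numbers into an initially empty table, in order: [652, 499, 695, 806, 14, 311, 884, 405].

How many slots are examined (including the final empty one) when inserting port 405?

652: h=3 -> slot 3
499: h=4 -> slot 4
695: h=2 -> slot 2
806: h=3, h2=7, probe 3,10 -> slot 10
14: h=3, h2=5, probe 3,8 -> slot 8
311: h=3, h2=2, probe 3,5 -> slot 5
884: h=4, h2=5, probe 4,9 -> slot 9
405: h=9, h2=6, probe 9,4,10,5,0 -> slot 0
Table: [405, ∅, 695, 652, 499, 311, ∅, ∅, 14, 884, 806]

5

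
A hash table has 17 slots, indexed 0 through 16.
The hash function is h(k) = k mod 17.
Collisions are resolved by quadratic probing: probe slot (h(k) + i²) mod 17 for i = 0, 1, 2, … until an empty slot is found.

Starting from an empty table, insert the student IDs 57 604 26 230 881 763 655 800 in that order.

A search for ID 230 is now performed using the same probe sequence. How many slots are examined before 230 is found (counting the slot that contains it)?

57 hashes to 6; slot 6 is free -> place at 6.
604 hashes to 9; slot 9 is free -> place at 9.
26 hashes to 9; 9 taken -> place at 10.
230 hashes to 9; 9,10 taken -> place at 13.
881 hashes to 14; slot 14 is free -> place at 14.
763 hashes to 15; slot 15 is free -> place at 15.
655 hashes to 9; 9,10,13 taken -> place at 1.
800 hashes to 1; 1 taken -> place at 2.
Table: [., 655, 800, ., ., ., 57, ., ., 604, 26, ., ., 230, 881, 763, .]
Lookup 230: h=9, probe 9,10,13 → found at 13.

3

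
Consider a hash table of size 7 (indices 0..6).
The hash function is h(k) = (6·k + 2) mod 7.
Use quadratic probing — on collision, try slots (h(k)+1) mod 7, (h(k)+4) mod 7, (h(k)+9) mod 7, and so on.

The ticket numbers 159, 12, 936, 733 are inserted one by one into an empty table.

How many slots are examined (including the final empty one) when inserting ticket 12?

Insert 159: h=4, slot 4 empty => index 4.
Insert 12: h=4, slot 4 occupied => index 5.
Insert 936: h=4, slots 4,5 occupied => index 1.
Insert 733: h=4, slots 4,5,1 occupied => index 6.
Table: [∅, 936, ∅, ∅, 159, 12, 733]

2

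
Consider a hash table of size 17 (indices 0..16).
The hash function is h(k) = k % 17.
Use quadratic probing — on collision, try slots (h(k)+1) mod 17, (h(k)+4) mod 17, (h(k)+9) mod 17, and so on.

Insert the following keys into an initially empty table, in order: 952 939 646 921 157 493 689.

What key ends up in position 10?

689

952: h=0 → slot 0
939: h=4 → slot 4
646: h=0, probe 0,1 → slot 1
921: h=3 → slot 3
157: h=4, probe 4,5 → slot 5
493: h=0, probe 0,1,4,9 → slot 9
689: h=9, probe 9,10 → slot 10
Table: [952, 646, ., 921, 939, 157, ., ., ., 493, 689, ., ., ., ., ., .]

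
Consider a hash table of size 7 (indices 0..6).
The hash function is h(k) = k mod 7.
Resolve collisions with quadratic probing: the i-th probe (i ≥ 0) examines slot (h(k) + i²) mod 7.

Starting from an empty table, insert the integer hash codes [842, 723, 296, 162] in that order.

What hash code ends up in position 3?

723

842: h=2 => slot 2
723: h=2, probe 2,3 => slot 3
296: h=2, probe 2,3,6 => slot 6
162: h=1 => slot 1
Table: [∅, 162, 842, 723, ∅, ∅, 296]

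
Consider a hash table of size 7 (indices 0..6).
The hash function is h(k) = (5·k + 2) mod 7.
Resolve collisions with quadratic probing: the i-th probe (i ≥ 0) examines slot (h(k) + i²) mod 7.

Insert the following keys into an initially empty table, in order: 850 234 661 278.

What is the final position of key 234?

4

850: h=3 => slot 3
234: h=3, probe 3,4 => slot 4
661: h=3, probe 3,4,0 => slot 0
278: h=6 => slot 6
Table: [661, —, —, 850, 234, —, 278]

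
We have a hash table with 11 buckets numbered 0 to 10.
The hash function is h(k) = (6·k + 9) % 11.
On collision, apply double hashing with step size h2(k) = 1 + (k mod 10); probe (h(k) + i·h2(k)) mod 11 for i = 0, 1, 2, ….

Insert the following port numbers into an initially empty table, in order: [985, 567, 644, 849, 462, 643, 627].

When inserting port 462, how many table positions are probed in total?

3

985: h=1 → slot 1
567: h=1, h2=8, probe 1,9 → slot 9
644: h=1, h2=5, probe 1,6 → slot 6
849: h=10 → slot 10
462: h=9, h2=3, probe 9,1,4 → slot 4
643: h=6, h2=4, probe 6,10,3 → slot 3
627: h=9, h2=8, probe 9,6,3,0 → slot 0
Table: [627, 985, —, 643, 462, —, 644, —, —, 567, 849]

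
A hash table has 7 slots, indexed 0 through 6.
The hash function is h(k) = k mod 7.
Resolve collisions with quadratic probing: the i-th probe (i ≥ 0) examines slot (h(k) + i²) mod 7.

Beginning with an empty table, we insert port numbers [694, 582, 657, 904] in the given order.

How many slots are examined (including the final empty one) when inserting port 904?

694 hashes to 1; slot 1 is free => place at 1.
582 hashes to 1; 1 taken => place at 2.
657 hashes to 6; slot 6 is free => place at 6.
904 hashes to 1; 1,2 taken => place at 5.
Table: [., 694, 582, ., ., 904, 657]

3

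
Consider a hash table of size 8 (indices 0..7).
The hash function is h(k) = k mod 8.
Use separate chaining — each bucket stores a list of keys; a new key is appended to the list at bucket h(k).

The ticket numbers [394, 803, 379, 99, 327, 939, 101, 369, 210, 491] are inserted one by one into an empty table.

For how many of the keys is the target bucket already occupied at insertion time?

5

394 → bucket 2
803 → bucket 3
379 → bucket 3 (collision)
99 → bucket 3 (collision)
327 → bucket 7
939 → bucket 3 (collision)
101 → bucket 5
369 → bucket 1
210 → bucket 2 (collision)
491 → bucket 3 (collision)
Final buckets:
0: —
1: 369
2: 394 -> 210
3: 803 -> 379 -> 99 -> 939 -> 491
4: —
5: 101
6: —
7: 327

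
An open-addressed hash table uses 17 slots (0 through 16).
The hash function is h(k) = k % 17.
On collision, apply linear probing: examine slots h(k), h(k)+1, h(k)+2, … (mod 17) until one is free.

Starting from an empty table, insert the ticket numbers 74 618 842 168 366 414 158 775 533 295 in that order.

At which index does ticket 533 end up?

12

Insert 74: h=6, slot 6 empty => index 6.
Insert 618: h=6, slot 6 occupied => index 7.
Insert 842: h=9, slot 9 empty => index 9.
Insert 168: h=15, slot 15 empty => index 15.
Insert 366: h=9, slot 9 occupied => index 10.
Insert 414: h=6, slots 6,7 occupied => index 8.
Insert 158: h=5, slot 5 empty => index 5.
Insert 775: h=10, slot 10 occupied => index 11.
Insert 533: h=6, slots 6,7,8,9,10,11 occupied => index 12.
Insert 295: h=6, slots 6,7,8,9,10,11,12 occupied => index 13.
Table: [_, _, _, _, _, 158, 74, 618, 414, 842, 366, 775, 533, 295, _, 168, _]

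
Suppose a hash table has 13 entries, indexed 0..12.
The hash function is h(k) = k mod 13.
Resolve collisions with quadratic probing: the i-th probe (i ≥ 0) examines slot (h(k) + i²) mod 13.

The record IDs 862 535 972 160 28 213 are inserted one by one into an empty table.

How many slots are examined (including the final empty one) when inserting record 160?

862 hashes to 4; slot 4 is free => place at 4.
535 hashes to 2; slot 2 is free => place at 2.
972 hashes to 10; slot 10 is free => place at 10.
160 hashes to 4; 4 taken => place at 5.
28 hashes to 2; 2 taken => place at 3.
213 hashes to 5; 5 taken => place at 6.
Table: [-, -, 535, 28, 862, 160, 213, -, -, -, 972, -, -]

2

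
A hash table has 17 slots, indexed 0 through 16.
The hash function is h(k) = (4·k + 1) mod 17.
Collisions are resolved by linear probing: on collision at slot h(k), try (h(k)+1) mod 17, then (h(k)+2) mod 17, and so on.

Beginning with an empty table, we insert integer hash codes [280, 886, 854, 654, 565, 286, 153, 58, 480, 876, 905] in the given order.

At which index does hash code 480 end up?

280 hashes to 16; slot 16 is free -> place at 16.
886 hashes to 9; slot 9 is free -> place at 9.
854 hashes to 0; slot 0 is free -> place at 0.
654 hashes to 16; 16,0 taken -> place at 1.
565 hashes to 0; 0,1 taken -> place at 2.
286 hashes to 6; slot 6 is free -> place at 6.
153 hashes to 1; 1,2 taken -> place at 3.
58 hashes to 12; slot 12 is free -> place at 12.
480 hashes to 0; 0,1,2,3 taken -> place at 4.
876 hashes to 3; 3,4 taken -> place at 5.
905 hashes to 0; 0,1,2,3,4,5,6 taken -> place at 7.
Table: [854, 654, 565, 153, 480, 876, 286, 905, _, 886, _, _, 58, _, _, _, 280]

4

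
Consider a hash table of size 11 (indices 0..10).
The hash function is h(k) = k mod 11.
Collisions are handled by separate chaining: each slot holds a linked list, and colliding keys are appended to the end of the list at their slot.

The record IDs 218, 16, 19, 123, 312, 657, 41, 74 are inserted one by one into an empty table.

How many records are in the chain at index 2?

218 → bucket 9
16 → bucket 5
19 → bucket 8
123 → bucket 2
312 → bucket 4
657 → bucket 8 (collision)
41 → bucket 8 (collision)
74 → bucket 8 (collision)
Final buckets:
0: -
1: -
2: 123
3: -
4: 312
5: 16
6: -
7: -
8: 19 -> 657 -> 41 -> 74
9: 218
10: -

1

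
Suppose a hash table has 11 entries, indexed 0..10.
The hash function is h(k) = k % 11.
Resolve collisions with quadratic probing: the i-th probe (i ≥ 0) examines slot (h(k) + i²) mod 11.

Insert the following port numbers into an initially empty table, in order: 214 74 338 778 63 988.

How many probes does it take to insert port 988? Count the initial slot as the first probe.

Insert 214: h=5, slot 5 empty → index 5.
Insert 74: h=8, slot 8 empty → index 8.
Insert 338: h=8, slot 8 occupied → index 9.
Insert 778: h=8, slots 8,9 occupied → index 1.
Insert 63: h=8, slots 8,9,1 occupied → index 6.
Insert 988: h=9, slot 9 occupied → index 10.
Table: [∅, 778, ∅, ∅, ∅, 214, 63, ∅, 74, 338, 988]

2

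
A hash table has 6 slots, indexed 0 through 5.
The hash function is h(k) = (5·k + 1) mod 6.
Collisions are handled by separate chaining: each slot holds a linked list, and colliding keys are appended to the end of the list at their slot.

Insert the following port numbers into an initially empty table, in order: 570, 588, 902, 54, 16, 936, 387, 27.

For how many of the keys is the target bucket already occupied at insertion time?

570 -> bucket 1
588 -> bucket 1 (collision)
902 -> bucket 5
54 -> bucket 1 (collision)
16 -> bucket 3
936 -> bucket 1 (collision)
387 -> bucket 4
27 -> bucket 4 (collision)
Final buckets:
0: ∅
1: 570 -> 588 -> 54 -> 936
2: ∅
3: 16
4: 387 -> 27
5: 902

4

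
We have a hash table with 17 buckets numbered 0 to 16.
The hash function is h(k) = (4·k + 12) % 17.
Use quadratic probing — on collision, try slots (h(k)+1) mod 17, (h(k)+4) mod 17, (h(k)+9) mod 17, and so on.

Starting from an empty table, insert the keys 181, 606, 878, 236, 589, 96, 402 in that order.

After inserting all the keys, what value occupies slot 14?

589

Insert 181: h=5, slot 5 empty -> index 5.
Insert 606: h=5, slot 5 occupied -> index 6.
Insert 878: h=5, slots 5,6 occupied -> index 9.
Insert 236: h=4, slot 4 empty -> index 4.
Insert 589: h=5, slots 5,6,9 occupied -> index 14.
Insert 96: h=5, slots 5,6,9,14,4 occupied -> index 13.
Insert 402: h=5, slots 5,6,9,14,4,13 occupied -> index 7.
Table: [∅, ∅, ∅, ∅, 236, 181, 606, 402, ∅, 878, ∅, ∅, ∅, 96, 589, ∅, ∅]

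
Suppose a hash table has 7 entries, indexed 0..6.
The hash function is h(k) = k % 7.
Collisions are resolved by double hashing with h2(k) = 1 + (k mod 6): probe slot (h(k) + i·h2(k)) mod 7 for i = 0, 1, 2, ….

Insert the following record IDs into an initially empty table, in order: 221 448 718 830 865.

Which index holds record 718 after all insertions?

Insert 221: h=4, slot 4 empty => index 4.
Insert 448: h=0, slot 0 empty => index 0.
Insert 718: h=4, h2=5, slot 4 occupied => index 2.
Insert 830: h=4, h2=3, slots 4,0 occupied => index 3.
Insert 865: h=4, h2=2, slot 4 occupied => index 6.
Table: [448, _, 718, 830, 221, _, 865]

2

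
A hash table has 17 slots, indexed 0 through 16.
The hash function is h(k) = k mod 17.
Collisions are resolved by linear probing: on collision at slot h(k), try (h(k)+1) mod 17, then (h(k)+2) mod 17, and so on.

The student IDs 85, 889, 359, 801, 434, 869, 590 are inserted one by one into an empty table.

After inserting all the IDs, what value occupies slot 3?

85: h=0 -> slot 0
889: h=5 -> slot 5
359: h=2 -> slot 2
801: h=2, probe 2,3 -> slot 3
434: h=9 -> slot 9
869: h=2, probe 2,3,4 -> slot 4
590: h=12 -> slot 12
Table: [85, _, 359, 801, 869, 889, _, _, _, 434, _, _, 590, _, _, _, _]

801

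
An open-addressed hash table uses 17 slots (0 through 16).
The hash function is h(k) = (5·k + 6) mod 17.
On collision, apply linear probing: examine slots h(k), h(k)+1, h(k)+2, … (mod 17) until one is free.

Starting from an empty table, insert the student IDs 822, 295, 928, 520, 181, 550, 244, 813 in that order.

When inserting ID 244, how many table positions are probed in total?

6

822: h=2 -> slot 2
295: h=2, probe 2,3 -> slot 3
928: h=5 -> slot 5
520: h=5, probe 5,6 -> slot 6
181: h=10 -> slot 10
550: h=2, probe 2,3,4 -> slot 4
244: h=2, probe 2,3,4,5,6,7 -> slot 7
813: h=8 -> slot 8
Table: [_, _, 822, 295, 550, 928, 520, 244, 813, _, 181, _, _, _, _, _, _]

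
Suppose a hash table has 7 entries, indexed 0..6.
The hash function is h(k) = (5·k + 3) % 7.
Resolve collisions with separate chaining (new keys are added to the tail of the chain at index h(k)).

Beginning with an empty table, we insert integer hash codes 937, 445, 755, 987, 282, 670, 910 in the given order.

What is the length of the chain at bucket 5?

937 → bucket 5
445 → bucket 2
755 → bucket 5 (collision)
987 → bucket 3
282 → bucket 6
670 → bucket 0
910 → bucket 3 (collision)
Final buckets:
0: 670
1: _
2: 445
3: 987 -> 910
4: _
5: 937 -> 755
6: 282

2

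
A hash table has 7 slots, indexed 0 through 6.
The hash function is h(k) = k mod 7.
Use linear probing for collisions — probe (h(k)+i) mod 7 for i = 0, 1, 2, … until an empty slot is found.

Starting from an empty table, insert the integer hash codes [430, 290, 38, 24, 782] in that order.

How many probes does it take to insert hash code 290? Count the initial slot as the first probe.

2

430: h=3 → slot 3
290: h=3, probe 3,4 → slot 4
38: h=3, probe 3,4,5 → slot 5
24: h=3, probe 3,4,5,6 → slot 6
782: h=5, probe 5,6,0 → slot 0
Table: [782, -, -, 430, 290, 38, 24]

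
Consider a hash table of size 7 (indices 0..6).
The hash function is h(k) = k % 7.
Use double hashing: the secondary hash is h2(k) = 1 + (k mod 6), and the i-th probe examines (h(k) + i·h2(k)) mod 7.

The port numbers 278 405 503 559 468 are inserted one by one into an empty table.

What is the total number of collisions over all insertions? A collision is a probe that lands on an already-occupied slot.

4

Insert 278: h=5, slot 5 empty -> index 5.
Insert 405: h=6, slot 6 empty -> index 6.
Insert 503: h=6, h2=6, slots 6,5 occupied -> index 4.
Insert 559: h=6, h2=2, slot 6 occupied -> index 1.
Insert 468: h=6, h2=1, slot 6 occupied -> index 0.
Table: [468, 559, ., ., 503, 278, 405]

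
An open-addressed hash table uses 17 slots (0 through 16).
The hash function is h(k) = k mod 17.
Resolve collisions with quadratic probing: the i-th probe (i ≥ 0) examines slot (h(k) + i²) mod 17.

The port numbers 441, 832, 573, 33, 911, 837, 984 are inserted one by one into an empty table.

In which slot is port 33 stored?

3

441 hashes to 16; slot 16 is free => place at 16.
832 hashes to 16; 16 taken => place at 0.
573 hashes to 12; slot 12 is free => place at 12.
33 hashes to 16; 16,0 taken => place at 3.
911 hashes to 10; slot 10 is free => place at 10.
837 hashes to 4; slot 4 is free => place at 4.
984 hashes to 15; slot 15 is free => place at 15.
Table: [832, _, _, 33, 837, _, _, _, _, _, 911, _, 573, _, _, 984, 441]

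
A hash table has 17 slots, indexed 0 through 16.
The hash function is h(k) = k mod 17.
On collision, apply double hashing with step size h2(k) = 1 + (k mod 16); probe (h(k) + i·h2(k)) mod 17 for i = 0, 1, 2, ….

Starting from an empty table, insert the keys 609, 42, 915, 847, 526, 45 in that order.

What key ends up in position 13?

Insert 609: h=14, slot 14 empty → index 14.
Insert 42: h=8, slot 8 empty → index 8.
Insert 915: h=14, h2=4, slot 14 occupied → index 1.
Insert 847: h=14, h2=16, slot 14 occupied → index 13.
Insert 526: h=16, slot 16 empty → index 16.
Insert 45: h=11, slot 11 empty → index 11.
Table: [., 915, ., ., ., ., ., ., 42, ., ., 45, ., 847, 609, ., 526]

847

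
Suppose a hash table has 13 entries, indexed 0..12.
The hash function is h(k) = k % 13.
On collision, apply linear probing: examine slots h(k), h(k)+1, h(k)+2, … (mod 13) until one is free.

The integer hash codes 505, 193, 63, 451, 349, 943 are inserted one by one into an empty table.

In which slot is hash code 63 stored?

0

Insert 505: h=11, slot 11 empty => index 11.
Insert 193: h=11, slot 11 occupied => index 12.
Insert 63: h=11, slots 11,12 occupied => index 0.
Insert 451: h=9, slot 9 empty => index 9.
Insert 349: h=11, slots 11,12,0 occupied => index 1.
Insert 943: h=7, slot 7 empty => index 7.
Table: [63, 349, —, —, —, —, —, 943, —, 451, —, 505, 193]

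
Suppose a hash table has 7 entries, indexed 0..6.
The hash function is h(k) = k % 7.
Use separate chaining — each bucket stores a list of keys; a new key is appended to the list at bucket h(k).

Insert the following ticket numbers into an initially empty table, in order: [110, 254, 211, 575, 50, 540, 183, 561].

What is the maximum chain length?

Insert 110: h=5, bucket 5 empty -> new chain.
Insert 254: h=2, bucket 2 empty -> new chain.
Insert 211: h=1, bucket 1 empty -> new chain.
Insert 575: h=1, bucket 1 nonempty -> append to chain.
Insert 50: h=1, bucket 1 nonempty -> append to chain.
Insert 540: h=1, bucket 1 nonempty -> append to chain.
Insert 183: h=1, bucket 1 nonempty -> append to chain.
Insert 561: h=1, bucket 1 nonempty -> append to chain.
Final buckets:
0: _
1: 211 -> 575 -> 50 -> 540 -> 183 -> 561
2: 254
3: _
4: _
5: 110
6: _

6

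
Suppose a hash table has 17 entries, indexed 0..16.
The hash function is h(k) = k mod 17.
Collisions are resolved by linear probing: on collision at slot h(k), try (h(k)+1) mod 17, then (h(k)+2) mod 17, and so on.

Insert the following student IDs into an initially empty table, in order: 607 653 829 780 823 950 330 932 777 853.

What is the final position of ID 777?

0

607 hashes to 12; slot 12 is free → place at 12.
653 hashes to 7; slot 7 is free → place at 7.
829 hashes to 13; slot 13 is free → place at 13.
780 hashes to 15; slot 15 is free → place at 15.
823 hashes to 7; 7 taken → place at 8.
950 hashes to 15; 15 taken → place at 16.
330 hashes to 7; 7,8 taken → place at 9.
932 hashes to 14; slot 14 is free → place at 14.
777 hashes to 12; 12,13,14,15,16 taken → place at 0.
853 hashes to 3; slot 3 is free → place at 3.
Table: [777, -, -, 853, -, -, -, 653, 823, 330, -, -, 607, 829, 932, 780, 950]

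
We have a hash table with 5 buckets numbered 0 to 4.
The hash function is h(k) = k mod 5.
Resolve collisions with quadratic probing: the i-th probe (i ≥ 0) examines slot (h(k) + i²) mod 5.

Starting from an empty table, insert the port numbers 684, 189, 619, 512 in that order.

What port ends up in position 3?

684 hashes to 4; slot 4 is free -> place at 4.
189 hashes to 4; 4 taken -> place at 0.
619 hashes to 4; 4,0 taken -> place at 3.
512 hashes to 2; slot 2 is free -> place at 2.
Table: [189, _, 512, 619, 684]

619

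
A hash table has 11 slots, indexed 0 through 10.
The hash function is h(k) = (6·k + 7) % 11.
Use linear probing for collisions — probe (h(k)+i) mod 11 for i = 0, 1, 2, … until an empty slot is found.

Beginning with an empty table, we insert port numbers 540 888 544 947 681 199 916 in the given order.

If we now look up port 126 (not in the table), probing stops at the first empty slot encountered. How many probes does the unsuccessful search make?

540: h=2 → slot 2
888: h=0 → slot 0
544: h=4 → slot 4
947: h=2, probe 2,3 → slot 3
681: h=1 → slot 1
199: h=2, probe 2,3,4,5 → slot 5
916: h=3, probe 3,4,5,6 → slot 6
Table: [888, 681, 540, 947, 544, 199, 916, -, -, -, -]
Lookup 126: h=4, probe 4,5,6,7 → slot 7 empty, not found.

4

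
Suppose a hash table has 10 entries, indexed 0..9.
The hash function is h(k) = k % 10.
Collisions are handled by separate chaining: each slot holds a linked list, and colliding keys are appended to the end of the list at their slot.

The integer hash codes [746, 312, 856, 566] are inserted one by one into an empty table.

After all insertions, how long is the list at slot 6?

746 -> bucket 6
312 -> bucket 2
856 -> bucket 6 (collision)
566 -> bucket 6 (collision)
Final buckets:
0: —
1: —
2: 312
3: —
4: —
5: —
6: 746 -> 856 -> 566
7: —
8: —
9: —

3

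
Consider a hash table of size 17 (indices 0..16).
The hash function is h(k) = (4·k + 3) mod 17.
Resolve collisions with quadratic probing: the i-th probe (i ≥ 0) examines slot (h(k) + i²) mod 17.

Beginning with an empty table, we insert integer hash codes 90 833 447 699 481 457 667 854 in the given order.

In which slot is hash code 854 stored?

Insert 90: h=6, slot 6 empty → index 6.
Insert 833: h=3, slot 3 empty → index 3.
Insert 447: h=6, slot 6 occupied → index 7.
Insert 699: h=11, slot 11 empty → index 11.
Insert 481: h=6, slots 6,7 occupied → index 10.
Insert 457: h=12, slot 12 empty → index 12.
Insert 667: h=2, slot 2 empty → index 2.
Insert 854: h=2, slots 2,3,6,11 occupied → index 1.
Table: [∅, 854, 667, 833, ∅, ∅, 90, 447, ∅, ∅, 481, 699, 457, ∅, ∅, ∅, ∅]

1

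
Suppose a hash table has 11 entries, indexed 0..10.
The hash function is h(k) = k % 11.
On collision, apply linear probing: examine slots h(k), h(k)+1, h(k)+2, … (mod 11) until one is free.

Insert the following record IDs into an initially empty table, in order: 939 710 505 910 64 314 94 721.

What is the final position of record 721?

939 hashes to 4; slot 4 is free → place at 4.
710 hashes to 6; slot 6 is free → place at 6.
505 hashes to 10; slot 10 is free → place at 10.
910 hashes to 8; slot 8 is free → place at 8.
64 hashes to 9; slot 9 is free → place at 9.
314 hashes to 6; 6 taken → place at 7.
94 hashes to 6; 6,7,8,9,10 taken → place at 0.
721 hashes to 6; 6,7,8,9,10,0 taken → place at 1.
Table: [94, 721, ∅, ∅, 939, ∅, 710, 314, 910, 64, 505]

1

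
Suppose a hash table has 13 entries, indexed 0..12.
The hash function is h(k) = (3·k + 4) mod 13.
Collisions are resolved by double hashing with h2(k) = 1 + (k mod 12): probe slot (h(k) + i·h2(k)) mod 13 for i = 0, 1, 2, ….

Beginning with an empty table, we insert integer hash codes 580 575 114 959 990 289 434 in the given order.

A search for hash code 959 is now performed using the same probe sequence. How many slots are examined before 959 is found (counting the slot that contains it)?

580 hashes to 2; slot 2 is free -> place at 2.
575 hashes to 0; slot 0 is free -> place at 0.
114 hashes to 8; slot 8 is free -> place at 8.
959 hashes to 8, h2=12; 8 taken -> place at 7.
990 hashes to 10; slot 10 is free -> place at 10.
289 hashes to 0, h2=2; 0,2 taken -> place at 4.
434 hashes to 6; slot 6 is free -> place at 6.
Table: [575, —, 580, —, 289, —, 434, 959, 114, —, 990, —, —]
Lookup 959: h=8, h2=12, probe 8,7 → found at 7.

2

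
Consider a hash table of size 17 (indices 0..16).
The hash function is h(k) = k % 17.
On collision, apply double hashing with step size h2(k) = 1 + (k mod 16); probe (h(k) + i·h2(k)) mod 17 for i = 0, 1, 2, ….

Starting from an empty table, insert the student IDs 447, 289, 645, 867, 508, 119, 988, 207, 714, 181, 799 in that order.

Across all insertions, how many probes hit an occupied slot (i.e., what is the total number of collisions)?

8

447: h=5 -> slot 5
289: h=0 -> slot 0
645: h=16 -> slot 16
867: h=0, h2=4, probe 0,4 -> slot 4
508: h=15 -> slot 15
119: h=0, h2=8, probe 0,8 -> slot 8
988: h=2 -> slot 2
207: h=3 -> slot 3
714: h=0, h2=11, probe 0,11 -> slot 11
181: h=11, h2=6, probe 11,0,6 -> slot 6
799: h=0, h2=16, probe 0,16,15,14 -> slot 14
Table: [289, ∅, 988, 207, 867, 447, 181, ∅, 119, ∅, ∅, 714, ∅, ∅, 799, 508, 645]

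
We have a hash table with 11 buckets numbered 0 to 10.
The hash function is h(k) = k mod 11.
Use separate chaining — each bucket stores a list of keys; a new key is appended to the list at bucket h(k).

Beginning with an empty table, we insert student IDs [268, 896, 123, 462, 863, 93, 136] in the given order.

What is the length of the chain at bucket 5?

3

268 -> bucket 4
896 -> bucket 5
123 -> bucket 2
462 -> bucket 0
863 -> bucket 5 (collision)
93 -> bucket 5 (collision)
136 -> bucket 4 (collision)
Final buckets:
0: 462
1: .
2: 123
3: .
4: 268 -> 136
5: 896 -> 863 -> 93
6: .
7: .
8: .
9: .
10: .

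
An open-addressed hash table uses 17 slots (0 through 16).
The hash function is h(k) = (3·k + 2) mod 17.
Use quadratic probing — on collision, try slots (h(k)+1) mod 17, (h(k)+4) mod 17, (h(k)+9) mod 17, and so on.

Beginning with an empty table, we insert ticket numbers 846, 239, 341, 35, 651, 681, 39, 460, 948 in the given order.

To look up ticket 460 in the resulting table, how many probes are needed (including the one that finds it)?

846 hashes to 7; slot 7 is free => place at 7.
239 hashes to 5; slot 5 is free => place at 5.
341 hashes to 5; 5 taken => place at 6.
35 hashes to 5; 5,6 taken => place at 9.
651 hashes to 0; slot 0 is free => place at 0.
681 hashes to 5; 5,6,9 taken => place at 14.
39 hashes to 0; 0 taken => place at 1.
460 hashes to 5; 5,6,9,14 taken => place at 4.
948 hashes to 7; 7 taken => place at 8.
Table: [651, 39, -, -, 460, 239, 341, 846, 948, 35, -, -, -, -, 681, -, -]
Lookup 460: h=5, probe 5,6,9,14,4 → found at 4.

5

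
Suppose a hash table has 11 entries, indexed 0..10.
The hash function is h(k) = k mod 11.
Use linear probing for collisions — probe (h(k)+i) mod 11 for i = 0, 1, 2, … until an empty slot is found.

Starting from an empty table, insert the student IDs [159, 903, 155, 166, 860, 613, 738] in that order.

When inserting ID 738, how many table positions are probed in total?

159: h=5 => slot 5
903: h=1 => slot 1
155: h=1, probe 1,2 => slot 2
166: h=1, probe 1,2,3 => slot 3
860: h=2, probe 2,3,4 => slot 4
613: h=8 => slot 8
738: h=1, probe 1,2,3,4,5,6 => slot 6
Table: [∅, 903, 155, 166, 860, 159, 738, ∅, 613, ∅, ∅]

6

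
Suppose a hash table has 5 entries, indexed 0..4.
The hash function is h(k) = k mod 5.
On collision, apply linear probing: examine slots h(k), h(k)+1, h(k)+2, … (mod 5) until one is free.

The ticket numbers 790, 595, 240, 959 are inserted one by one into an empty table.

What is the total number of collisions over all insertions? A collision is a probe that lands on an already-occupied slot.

3

790: h=0 => slot 0
595: h=0, probe 0,1 => slot 1
240: h=0, probe 0,1,2 => slot 2
959: h=4 => slot 4
Table: [790, 595, 240, —, 959]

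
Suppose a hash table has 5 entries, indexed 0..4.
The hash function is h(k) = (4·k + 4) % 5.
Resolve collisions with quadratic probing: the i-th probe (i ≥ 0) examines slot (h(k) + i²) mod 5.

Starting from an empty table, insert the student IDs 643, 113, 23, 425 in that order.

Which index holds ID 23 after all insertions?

Insert 643: h=1, slot 1 empty -> index 1.
Insert 113: h=1, slot 1 occupied -> index 2.
Insert 23: h=1, slots 1,2 occupied -> index 0.
Insert 425: h=4, slot 4 empty -> index 4.
Table: [23, 643, 113, -, 425]

0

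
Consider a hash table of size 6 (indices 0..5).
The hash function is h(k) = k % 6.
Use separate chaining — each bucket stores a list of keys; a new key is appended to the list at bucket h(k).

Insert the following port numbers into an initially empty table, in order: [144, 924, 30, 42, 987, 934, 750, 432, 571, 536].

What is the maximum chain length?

6

144 -> bucket 0
924 -> bucket 0 (collision)
30 -> bucket 0 (collision)
42 -> bucket 0 (collision)
987 -> bucket 3
934 -> bucket 4
750 -> bucket 0 (collision)
432 -> bucket 0 (collision)
571 -> bucket 1
536 -> bucket 2
Final buckets:
0: 144 -> 924 -> 30 -> 42 -> 750 -> 432
1: 571
2: 536
3: 987
4: 934
5: —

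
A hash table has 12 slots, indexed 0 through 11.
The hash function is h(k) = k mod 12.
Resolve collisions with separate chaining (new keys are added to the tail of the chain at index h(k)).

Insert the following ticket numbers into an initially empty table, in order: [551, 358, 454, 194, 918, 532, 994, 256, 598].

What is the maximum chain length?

Insert 551: h=11, bucket 11 empty → new chain.
Insert 358: h=10, bucket 10 empty → new chain.
Insert 454: h=10, bucket 10 nonempty → append to chain.
Insert 194: h=2, bucket 2 empty → new chain.
Insert 918: h=6, bucket 6 empty → new chain.
Insert 532: h=4, bucket 4 empty → new chain.
Insert 994: h=10, bucket 10 nonempty → append to chain.
Insert 256: h=4, bucket 4 nonempty → append to chain.
Insert 598: h=10, bucket 10 nonempty → append to chain.
Final buckets:
0: _
1: _
2: 194
3: _
4: 532 -> 256
5: _
6: 918
7: _
8: _
9: _
10: 358 -> 454 -> 994 -> 598
11: 551

4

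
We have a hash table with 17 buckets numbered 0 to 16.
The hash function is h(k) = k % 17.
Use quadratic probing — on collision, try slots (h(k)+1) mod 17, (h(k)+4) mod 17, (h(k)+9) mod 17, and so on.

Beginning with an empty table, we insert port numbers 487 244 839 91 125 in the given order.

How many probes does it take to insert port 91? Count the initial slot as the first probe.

3

487 hashes to 11; slot 11 is free => place at 11.
244 hashes to 6; slot 6 is free => place at 6.
839 hashes to 6; 6 taken => place at 7.
91 hashes to 6; 6,7 taken => place at 10.
125 hashes to 6; 6,7,10 taken => place at 15.
Table: [∅, ∅, ∅, ∅, ∅, ∅, 244, 839, ∅, ∅, 91, 487, ∅, ∅, ∅, 125, ∅]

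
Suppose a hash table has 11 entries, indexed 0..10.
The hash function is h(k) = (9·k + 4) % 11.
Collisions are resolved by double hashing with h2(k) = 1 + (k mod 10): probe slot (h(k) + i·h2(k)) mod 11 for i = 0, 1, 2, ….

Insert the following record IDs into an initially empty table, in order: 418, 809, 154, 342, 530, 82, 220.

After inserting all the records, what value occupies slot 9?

154

418 hashes to 4; slot 4 is free => place at 4.
809 hashes to 3; slot 3 is free => place at 3.
154 hashes to 4, h2=5; 4 taken => place at 9.
342 hashes to 2; slot 2 is free => place at 2.
530 hashes to 0; slot 0 is free => place at 0.
82 hashes to 5; slot 5 is free => place at 5.
220 hashes to 4, h2=1; 4,5 taken => place at 6.
Table: [530, -, 342, 809, 418, 82, 220, -, -, 154, -]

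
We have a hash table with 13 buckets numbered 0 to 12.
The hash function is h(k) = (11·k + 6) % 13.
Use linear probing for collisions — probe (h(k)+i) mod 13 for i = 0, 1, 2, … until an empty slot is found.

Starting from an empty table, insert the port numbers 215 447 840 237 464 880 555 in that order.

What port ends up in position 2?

880

Insert 215: h=5, slot 5 empty → index 5.
Insert 447: h=9, slot 9 empty → index 9.
Insert 840: h=3, slot 3 empty → index 3.
Insert 237: h=0, slot 0 empty → index 0.
Insert 464: h=1, slot 1 empty → index 1.
Insert 880: h=1, slot 1 occupied → index 2.
Insert 555: h=1, slots 1,2,3 occupied → index 4.
Table: [237, 464, 880, 840, 555, 215, _, _, _, 447, _, _, _]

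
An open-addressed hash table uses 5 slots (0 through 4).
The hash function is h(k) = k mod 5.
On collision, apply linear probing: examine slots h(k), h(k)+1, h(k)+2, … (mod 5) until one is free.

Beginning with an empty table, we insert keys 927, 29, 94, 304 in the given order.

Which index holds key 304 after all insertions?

1

927: h=2 → slot 2
29: h=4 → slot 4
94: h=4, probe 4,0 → slot 0
304: h=4, probe 4,0,1 → slot 1
Table: [94, 304, 927, _, 29]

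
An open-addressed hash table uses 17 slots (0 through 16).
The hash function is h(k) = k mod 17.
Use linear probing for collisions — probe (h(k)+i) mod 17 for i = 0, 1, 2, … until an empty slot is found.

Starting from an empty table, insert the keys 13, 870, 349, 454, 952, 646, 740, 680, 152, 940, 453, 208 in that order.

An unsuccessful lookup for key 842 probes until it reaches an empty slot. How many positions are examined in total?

6

13 hashes to 13; slot 13 is free => place at 13.
870 hashes to 3; slot 3 is free => place at 3.
349 hashes to 9; slot 9 is free => place at 9.
454 hashes to 12; slot 12 is free => place at 12.
952 hashes to 0; slot 0 is free => place at 0.
646 hashes to 0; 0 taken => place at 1.
740 hashes to 9; 9 taken => place at 10.
680 hashes to 0; 0,1 taken => place at 2.
152 hashes to 16; slot 16 is free => place at 16.
940 hashes to 5; slot 5 is free => place at 5.
453 hashes to 11; slot 11 is free => place at 11.
208 hashes to 4; slot 4 is free => place at 4.
Table: [952, 646, 680, 870, 208, 940, ., ., ., 349, 740, 453, 454, 13, ., ., 152]
Lookup 842: h=9, probe 9,10,11,12,13,14 → slot 14 empty, not found.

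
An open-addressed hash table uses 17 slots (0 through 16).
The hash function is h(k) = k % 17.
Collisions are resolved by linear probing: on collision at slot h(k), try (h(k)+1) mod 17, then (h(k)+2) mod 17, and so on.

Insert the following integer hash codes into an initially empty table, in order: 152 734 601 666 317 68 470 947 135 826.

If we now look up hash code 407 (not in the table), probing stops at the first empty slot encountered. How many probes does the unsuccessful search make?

Insert 152: h=16, slot 16 empty => index 16.
Insert 734: h=3, slot 3 empty => index 3.
Insert 601: h=6, slot 6 empty => index 6.
Insert 666: h=3, slot 3 occupied => index 4.
Insert 317: h=11, slot 11 empty => index 11.
Insert 68: h=0, slot 0 empty => index 0.
Insert 470: h=11, slot 11 occupied => index 12.
Insert 947: h=12, slot 12 occupied => index 13.
Insert 135: h=16, slots 16,0 occupied => index 1.
Insert 826: h=10, slot 10 empty => index 10.
Table: [68, 135, ∅, 734, 666, ∅, 601, ∅, ∅, ∅, 826, 317, 470, 947, ∅, ∅, 152]
Lookup 407: h=16, probe 16,0,1,2 → slot 2 empty, not found.

4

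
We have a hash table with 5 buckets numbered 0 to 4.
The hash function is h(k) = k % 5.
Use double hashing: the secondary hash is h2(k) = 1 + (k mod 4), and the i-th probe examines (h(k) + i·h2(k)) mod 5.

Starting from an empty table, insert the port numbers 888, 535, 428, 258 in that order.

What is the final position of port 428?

888: h=3 => slot 3
535: h=0 => slot 0
428: h=3, h2=1, probe 3,4 => slot 4
258: h=3, h2=3, probe 3,1 => slot 1
Table: [535, 258, _, 888, 428]

4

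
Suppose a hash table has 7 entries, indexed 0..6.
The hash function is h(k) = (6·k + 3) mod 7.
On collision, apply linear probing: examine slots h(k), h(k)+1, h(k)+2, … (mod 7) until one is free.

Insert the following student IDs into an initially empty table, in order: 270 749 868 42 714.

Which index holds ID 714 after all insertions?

270 hashes to 6; slot 6 is free → place at 6.
749 hashes to 3; slot 3 is free → place at 3.
868 hashes to 3; 3 taken → place at 4.
42 hashes to 3; 3,4 taken → place at 5.
714 hashes to 3; 3,4,5,6 taken → place at 0.
Table: [714, ., ., 749, 868, 42, 270]

0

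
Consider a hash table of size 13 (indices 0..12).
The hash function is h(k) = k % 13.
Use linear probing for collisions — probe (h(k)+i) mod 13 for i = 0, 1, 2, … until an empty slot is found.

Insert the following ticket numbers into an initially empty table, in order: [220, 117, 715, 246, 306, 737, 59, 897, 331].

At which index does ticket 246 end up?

Insert 220: h=12, slot 12 empty → index 12.
Insert 117: h=0, slot 0 empty → index 0.
Insert 715: h=0, slot 0 occupied → index 1.
Insert 246: h=12, slots 12,0,1 occupied → index 2.
Insert 306: h=7, slot 7 empty → index 7.
Insert 737: h=9, slot 9 empty → index 9.
Insert 59: h=7, slot 7 occupied → index 8.
Insert 897: h=0, slots 0,1,2 occupied → index 3.
Insert 331: h=6, slot 6 empty → index 6.
Table: [117, 715, 246, 897, ∅, ∅, 331, 306, 59, 737, ∅, ∅, 220]

2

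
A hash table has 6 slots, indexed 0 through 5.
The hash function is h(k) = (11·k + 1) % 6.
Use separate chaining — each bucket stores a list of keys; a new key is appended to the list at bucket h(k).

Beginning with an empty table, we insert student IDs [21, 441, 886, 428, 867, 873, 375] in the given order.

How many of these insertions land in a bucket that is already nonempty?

21 -> bucket 4
441 -> bucket 4 (collision)
886 -> bucket 3
428 -> bucket 5
867 -> bucket 4 (collision)
873 -> bucket 4 (collision)
375 -> bucket 4 (collision)
Final buckets:
0: -
1: -
2: -
3: 886
4: 21 -> 441 -> 867 -> 873 -> 375
5: 428

4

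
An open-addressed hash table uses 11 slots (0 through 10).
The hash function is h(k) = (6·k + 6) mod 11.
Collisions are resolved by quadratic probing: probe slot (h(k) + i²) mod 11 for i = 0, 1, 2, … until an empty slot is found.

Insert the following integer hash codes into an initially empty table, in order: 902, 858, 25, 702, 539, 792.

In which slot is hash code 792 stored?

Insert 902: h=6, slot 6 empty -> index 6.
Insert 858: h=6, slot 6 occupied -> index 7.
Insert 25: h=2, slot 2 empty -> index 2.
Insert 702: h=5, slot 5 empty -> index 5.
Insert 539: h=6, slots 6,7 occupied -> index 10.
Insert 792: h=6, slots 6,7,10 occupied -> index 4.
Table: [., ., 25, ., 792, 702, 902, 858, ., ., 539]

4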